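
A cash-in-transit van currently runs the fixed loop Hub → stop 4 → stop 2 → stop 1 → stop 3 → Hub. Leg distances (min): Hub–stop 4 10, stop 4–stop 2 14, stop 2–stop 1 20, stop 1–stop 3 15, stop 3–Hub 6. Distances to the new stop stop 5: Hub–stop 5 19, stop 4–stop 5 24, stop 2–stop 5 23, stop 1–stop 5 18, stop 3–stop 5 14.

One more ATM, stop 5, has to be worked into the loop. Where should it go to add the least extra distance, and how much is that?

Minimum extra distance: 17 min, inserting stop 5 between stop 1 and stop 3.

Insertion cost between consecutive stops i–j is d(i,stop 5) + d(stop 5,j) − d(i,j):
  between Hub and stop 4: 19 + 24 − 10 = 33
  between stop 4 and stop 2: 24 + 23 − 14 = 33
  between stop 2 and stop 1: 23 + 18 − 20 = 21
  between stop 1 and stop 3: 18 + 14 − 15 = 17
  between stop 3 and Hub: 14 + 19 − 6 = 27
Cheapest insertion is between stop 1 and stop 3, adding 17.
New total = 65 + 17 = 82.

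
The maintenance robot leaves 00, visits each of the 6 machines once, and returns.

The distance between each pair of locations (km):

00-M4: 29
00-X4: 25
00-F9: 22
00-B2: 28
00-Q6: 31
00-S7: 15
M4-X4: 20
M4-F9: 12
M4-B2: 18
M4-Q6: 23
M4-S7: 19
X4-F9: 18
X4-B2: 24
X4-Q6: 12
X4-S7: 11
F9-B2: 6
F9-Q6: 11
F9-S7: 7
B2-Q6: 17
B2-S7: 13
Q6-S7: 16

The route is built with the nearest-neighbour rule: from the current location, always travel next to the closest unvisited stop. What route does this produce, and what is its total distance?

At 00 the remaining stops are S7 15, F9 22, X4 25, B2 28, M4 29, Q6 31; go to S7.
At S7 the remaining stops are F9 7, X4 11, B2 13, Q6 16, M4 19; go to F9.
At F9 the remaining stops are B2 6, Q6 11, M4 12, X4 18; go to B2.
At B2 the remaining stops are Q6 17, M4 18, X4 24; go to Q6.
At Q6 the remaining stops are X4 12, M4 23; go to X4.
At X4 the remaining stops are M4 20; go to M4.
Return M4→00: 29.
Total = 15 + 7 + 6 + 17 + 12 + 20 + 29 = 106.

Total distance 106 km via the nearest-neighbour route 00 → S7 → F9 → B2 → Q6 → X4 → M4 → 00.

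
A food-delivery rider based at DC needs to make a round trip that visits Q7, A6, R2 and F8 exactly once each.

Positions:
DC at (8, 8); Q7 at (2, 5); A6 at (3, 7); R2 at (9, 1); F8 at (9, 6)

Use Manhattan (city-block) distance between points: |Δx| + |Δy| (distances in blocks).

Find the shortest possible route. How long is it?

With 4 stops there are 4!/2 = 12 distinct round trips (a route and its reverse cost the same).
DC-Q7-A6-R2-F8-DC: 9+3+12+5+3 = 32
DC-Q7-A6-F8-R2-DC: 9+3+7+5+8 = 32
DC-Q7-R2-A6-F8-DC: 9+11+12+7+3 = 42
DC-Q7-R2-F8-A6-DC: 9+11+5+7+6 = 38
DC-Q7-F8-A6-R2-DC: 9+8+7+12+8 = 44
DC-Q7-F8-R2-A6-DC: 9+8+5+12+6 = 40
DC-A6-Q7-R2-F8-DC: 6+3+11+5+3 = 28
DC-A6-Q7-F8-R2-DC: 6+3+8+5+8 = 30
DC-A6-R2-Q7-F8-DC: 6+12+11+8+3 = 40
DC-A6-F8-Q7-R2-DC: 6+7+8+11+8 = 40
DC-R2-Q7-A6-F8-DC: 8+11+3+7+3 = 32
DC-R2-A6-Q7-F8-DC: 8+12+3+8+3 = 34
The minimum is 28.
One optimal route: DC → A6 → Q7 → R2 → F8 → DC (or its reverse).

28 blocks — the shortest possible round trip.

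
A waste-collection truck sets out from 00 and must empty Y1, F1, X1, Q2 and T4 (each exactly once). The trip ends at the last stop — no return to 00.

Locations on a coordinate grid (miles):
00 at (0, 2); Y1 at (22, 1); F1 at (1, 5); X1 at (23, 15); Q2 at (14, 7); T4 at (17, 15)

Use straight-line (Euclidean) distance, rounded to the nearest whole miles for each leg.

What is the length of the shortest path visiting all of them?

There are 5! = 120 possible orderings.
00→Y1→F1→X1→Q2→T4: 22+21+24+12+9 = 88
00→Y1→F1→X1→T4→Q2: 22+21+24+6+9 = 82
00→Y1→F1→Q2→X1→T4: 22+21+13+12+6 = 74
00→Y1→F1→Q2→T4→X1: 22+21+13+9+6 = 71
00→Y1→F1→T4→X1→Q2: 22+21+19+6+12 = 80
00→Y1→F1→T4→Q2→X1: 22+21+19+9+12 = 83
00→Y1→X1→F1→Q2→T4: 22+14+24+13+9 = 82
00→Y1→X1→F1→T4→Q2: 22+14+24+19+9 = 88
00→Y1→X1→Q2→F1→T4: 22+14+12+13+19 = 80
00→Y1→X1→Q2→T4→F1: 22+14+12+9+19 = 76
00→Y1→X1→T4→F1→Q2: 22+14+6+19+13 = 74
00→Y1→X1→T4→Q2→F1: 22+14+6+9+13 = 64
00→Y1→Q2→F1→X1→T4: 22+10+13+24+6 = 75
00→Y1→Q2→F1→T4→X1: 22+10+13+19+6 = 70
… (106 more)
00→F1→Q2→T4→X1→Y1: 3+13+9+6+14 = 45  ← best
The minimum is 45.
One shortest path: 00 → F1 → Q2 → T4 → X1 → Y1.

Minimum one-way distance = 45 miles.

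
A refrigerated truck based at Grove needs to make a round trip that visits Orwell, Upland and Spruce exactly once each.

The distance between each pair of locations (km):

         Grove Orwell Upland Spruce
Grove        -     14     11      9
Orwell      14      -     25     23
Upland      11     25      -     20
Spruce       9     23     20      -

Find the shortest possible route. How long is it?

68 km — the shortest possible round trip.

There are 3 distinct closed tours to check (reversals are equivalent).
Grove-Orwell-Upland-Spruce-Grove: 14+25+20+9 = 68
Grove-Orwell-Spruce-Upland-Grove: 14+23+20+11 = 68
Grove-Upland-Orwell-Spruce-Grove: 11+25+23+9 = 68
The minimum is 68.
One optimal route: Grove → Orwell → Upland → Spruce → Grove (or its reverse).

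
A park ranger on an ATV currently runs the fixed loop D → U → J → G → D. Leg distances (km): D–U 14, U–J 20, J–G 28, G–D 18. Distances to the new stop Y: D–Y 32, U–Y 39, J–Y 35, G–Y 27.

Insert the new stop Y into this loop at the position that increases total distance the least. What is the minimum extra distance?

+34 km — insert Y between J and G.

Insertion cost between consecutive stops i–j is d(i,Y) + d(Y,j) − d(i,j):
  between D and U: 32 + 39 − 14 = 57
  between U and J: 39 + 35 − 20 = 54
  between J and G: 35 + 27 − 28 = 34
  between G and D: 27 + 32 − 18 = 41
Cheapest insertion is between J and G, adding 34.
New total = 80 + 34 = 114.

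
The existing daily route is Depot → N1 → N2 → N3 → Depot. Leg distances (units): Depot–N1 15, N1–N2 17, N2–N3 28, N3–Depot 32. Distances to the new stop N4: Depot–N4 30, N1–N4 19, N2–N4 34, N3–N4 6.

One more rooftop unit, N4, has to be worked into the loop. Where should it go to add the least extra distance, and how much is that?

Adding 4 by placing N4 on the N3–Depot leg.

Insertion cost between consecutive stops i–j is d(i,N4) + d(N4,j) − d(i,j):
  between Depot and N1: 30 + 19 − 15 = 34
  between N1 and N2: 19 + 34 − 17 = 36
  between N2 and N3: 34 + 6 − 28 = 12
  between N3 and Depot: 6 + 30 − 32 = 4
Cheapest insertion is between N3 and Depot, adding 4.
New total = 92 + 4 = 96.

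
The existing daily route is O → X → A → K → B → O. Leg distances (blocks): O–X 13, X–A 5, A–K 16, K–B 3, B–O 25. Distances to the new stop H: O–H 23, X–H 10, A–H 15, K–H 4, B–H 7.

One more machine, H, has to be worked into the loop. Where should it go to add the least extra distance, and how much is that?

+3 blocks — insert H between A and K.

Insertion cost between consecutive stops i–j is d(i,H) + d(H,j) − d(i,j):
  between O and X: 23 + 10 − 13 = 20
  between X and A: 10 + 15 − 5 = 20
  between A and K: 15 + 4 − 16 = 3
  between K and B: 4 + 7 − 3 = 8
  between B and O: 7 + 23 − 25 = 5
Cheapest insertion is between A and K, adding 3.
New total = 62 + 3 = 65.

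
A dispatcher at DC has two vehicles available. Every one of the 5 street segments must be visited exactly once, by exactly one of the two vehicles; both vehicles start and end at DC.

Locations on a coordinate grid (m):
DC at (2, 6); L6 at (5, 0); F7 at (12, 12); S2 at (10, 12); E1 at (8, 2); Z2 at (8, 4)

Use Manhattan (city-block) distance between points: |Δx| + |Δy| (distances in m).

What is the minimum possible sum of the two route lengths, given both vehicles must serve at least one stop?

56 m — the smallest possible combined total.

There are 2^4 − 1 = 15 ways to divide the 5 stops into two non-empty groups. For each, the best each vehicle can do is its own shortest tour through its group:
  {L6} + {F7, S2, E1, Z2}: 18 + 40 = 58
  {F7} + {L6, S2, E1, Z2}: 32 + 40 = 72
  {L6, F7} + {S2, E1, Z2}: 44 + 36 = 80
  {S2} + {L6, F7, E1, Z2}: 28 + 44 = 72
  {L6, S2} + {F7, E1, Z2}: 40 + 40 = 80
  {F7, S2} + {L6, E1, Z2}: 32 + 24 = 56
  … (15 splits in total)
Best: vehicle 1 DC → F7 → S2 → DC = 32; vehicle 2 DC → L6 → E1 → Z2 → DC = 24; combined 56.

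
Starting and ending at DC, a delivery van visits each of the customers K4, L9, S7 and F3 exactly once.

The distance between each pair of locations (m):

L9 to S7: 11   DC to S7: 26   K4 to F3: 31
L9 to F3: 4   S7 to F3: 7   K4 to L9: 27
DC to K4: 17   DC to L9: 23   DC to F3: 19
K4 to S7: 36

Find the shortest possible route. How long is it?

Minimum total distance: 81 m.

With 4 stops there are 4!/2 = 12 distinct round trips (a route and its reverse cost the same).
DC→K4→L9→S7→F3→DC: 17+27+11+7+19 = 81
DC→K4→L9→F3→S7→DC: 17+27+4+7+26 = 81
DC→K4→S7→L9→F3→DC: 17+36+11+4+19 = 87
DC→K4→S7→F3→L9→DC: 17+36+7+4+23 = 87
DC→K4→F3→L9→S7→DC: 17+31+4+11+26 = 89
DC→K4→F3→S7→L9→DC: 17+31+7+11+23 = 89
DC→L9→K4→S7→F3→DC: 23+27+36+7+19 = 112
DC→L9→K4→F3→S7→DC: 23+27+31+7+26 = 114
DC→L9→S7→K4→F3→DC: 23+11+36+31+19 = 120
DC→L9→F3→K4→S7→DC: 23+4+31+36+26 = 120
DC→S7→K4→L9→F3→DC: 26+36+27+4+19 = 112
DC→S7→L9→K4→F3→DC: 26+11+27+31+19 = 114
The minimum is 81.
One optimal route: DC → K4 → L9 → S7 → F3 → DC (or its reverse).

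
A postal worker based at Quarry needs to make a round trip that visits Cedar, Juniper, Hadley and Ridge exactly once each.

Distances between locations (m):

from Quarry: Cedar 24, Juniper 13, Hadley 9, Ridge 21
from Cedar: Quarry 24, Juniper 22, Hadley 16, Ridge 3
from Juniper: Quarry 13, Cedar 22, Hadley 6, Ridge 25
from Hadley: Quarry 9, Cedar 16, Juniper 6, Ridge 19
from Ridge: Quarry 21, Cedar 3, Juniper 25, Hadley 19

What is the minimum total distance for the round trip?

Minimum total distance: 59 m.

Quarry - Cedar - Juniper - Hadley - Ridge - Quarry: 24+22+6+19+21 = 92
Quarry - Cedar - Juniper - Ridge - Hadley - Quarry: 24+22+25+19+9 = 99
Quarry - Cedar - Hadley - Juniper - Ridge - Quarry: 24+16+6+25+21 = 92
Quarry - Cedar - Hadley - Ridge - Juniper - Quarry: 24+16+19+25+13 = 97
Quarry - Cedar - Ridge - Juniper - Hadley - Quarry: 24+3+25+6+9 = 67
Quarry - Cedar - Ridge - Hadley - Juniper - Quarry: 24+3+19+6+13 = 65
Quarry - Juniper - Cedar - Hadley - Ridge - Quarry: 13+22+16+19+21 = 91
Quarry - Juniper - Cedar - Ridge - Hadley - Quarry: 13+22+3+19+9 = 66
Quarry - Juniper - Hadley - Cedar - Ridge - Quarry: 13+6+16+3+21 = 59
Quarry - Juniper - Ridge - Cedar - Hadley - Quarry: 13+25+3+16+9 = 66
Quarry - Hadley - Cedar - Juniper - Ridge - Quarry: 9+16+22+25+21 = 93
Quarry - Hadley - Juniper - Cedar - Ridge - Quarry: 9+6+22+3+21 = 61
The minimum is 59.
One optimal route: Quarry → Juniper → Hadley → Cedar → Ridge → Quarry (or its reverse).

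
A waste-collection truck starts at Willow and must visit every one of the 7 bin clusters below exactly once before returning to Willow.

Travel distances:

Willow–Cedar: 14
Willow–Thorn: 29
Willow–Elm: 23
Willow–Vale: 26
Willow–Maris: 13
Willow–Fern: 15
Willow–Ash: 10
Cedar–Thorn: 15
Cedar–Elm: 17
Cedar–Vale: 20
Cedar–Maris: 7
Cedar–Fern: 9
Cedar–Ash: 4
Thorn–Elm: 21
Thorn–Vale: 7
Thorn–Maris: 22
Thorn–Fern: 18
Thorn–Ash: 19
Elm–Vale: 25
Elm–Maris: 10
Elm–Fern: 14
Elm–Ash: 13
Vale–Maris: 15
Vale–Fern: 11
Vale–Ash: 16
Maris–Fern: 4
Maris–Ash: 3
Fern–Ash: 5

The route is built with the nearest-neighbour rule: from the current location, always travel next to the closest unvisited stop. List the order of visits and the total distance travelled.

Total distance 96 via the nearest-neighbour route Willow → Ash → Maris → Fern → Cedar → Thorn → Vale → Elm → Willow.

Willow → [Ash:10 / Maris:13 / Cedar:14 / Fern:15 / Elm:23 / Vale:26 / Thorn:29] → Ash (10)
Ash → [Maris:3 / Cedar:4 / Fern:5 / Elm:13 / Vale:16 / Thorn:19] → Maris (3)
Maris → [Fern:4 / Cedar:7 / Elm:10 / Vale:15 / Thorn:22] → Fern (4)
Fern → [Cedar:9 / Vale:11 / Elm:14 / Thorn:18] → Cedar (9)
Cedar → [Thorn:15 / Elm:17 / Vale:20] → Thorn (15)
Thorn → [Vale:7 / Elm:21] → Vale (7)
Vale → [Elm:25] → Elm (25)
Return Elm→Willow: 23.
Total = 10 + 3 + 4 + 9 + 15 + 7 + 25 + 23 = 96.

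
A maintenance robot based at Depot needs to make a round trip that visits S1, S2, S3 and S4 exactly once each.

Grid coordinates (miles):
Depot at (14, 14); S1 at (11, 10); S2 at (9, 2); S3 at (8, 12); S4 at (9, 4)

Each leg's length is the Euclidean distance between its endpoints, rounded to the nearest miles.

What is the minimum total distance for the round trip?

Minimum total distance: 29 miles.

Depot → S1 → S2 → S3 → S4 → Depot: 5+8+10+8+11 = 42
Depot → S1 → S2 → S4 → S3 → Depot: 5+8+2+8+6 = 29
Depot → S1 → S3 → S2 → S4 → Depot: 5+4+10+2+11 = 32
Depot → S1 → S3 → S4 → S2 → Depot: 5+4+8+2+13 = 32
Depot → S1 → S4 → S2 → S3 → Depot: 5+6+2+10+6 = 29
Depot → S1 → S4 → S3 → S2 → Depot: 5+6+8+10+13 = 42
Depot → S2 → S1 → S3 → S4 → Depot: 13+8+4+8+11 = 44
Depot → S2 → S1 → S4 → S3 → Depot: 13+8+6+8+6 = 41
Depot → S2 → S3 → S1 → S4 → Depot: 13+10+4+6+11 = 44
Depot → S2 → S4 → S1 → S3 → Depot: 13+2+6+4+6 = 31
Depot → S3 → S1 → S2 → S4 → Depot: 6+4+8+2+11 = 31
Depot → S3 → S2 → S1 → S4 → Depot: 6+10+8+6+11 = 41
The minimum is 29.
One optimal route: Depot → S1 → S2 → S4 → S3 → Depot (or its reverse).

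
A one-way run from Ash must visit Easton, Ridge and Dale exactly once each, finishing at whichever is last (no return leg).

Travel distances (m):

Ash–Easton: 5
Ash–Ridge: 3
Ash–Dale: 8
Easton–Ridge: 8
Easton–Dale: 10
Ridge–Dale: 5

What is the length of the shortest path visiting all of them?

There are 3! = 6 possible orderings.
Ash → Easton → Ridge → Dale: 5+8+5 = 18
Ash → Easton → Dale → Ridge: 5+10+5 = 20
Ash → Ridge → Easton → Dale: 3+8+10 = 21
Ash → Ridge → Dale → Easton: 3+5+10 = 18
Ash → Dale → Easton → Ridge: 8+10+8 = 26
Ash → Dale → Ridge → Easton: 8+5+8 = 21
The minimum is 18.
One shortest path: Ash → Easton → Ridge → Dale.

Shortest open route: 18 m.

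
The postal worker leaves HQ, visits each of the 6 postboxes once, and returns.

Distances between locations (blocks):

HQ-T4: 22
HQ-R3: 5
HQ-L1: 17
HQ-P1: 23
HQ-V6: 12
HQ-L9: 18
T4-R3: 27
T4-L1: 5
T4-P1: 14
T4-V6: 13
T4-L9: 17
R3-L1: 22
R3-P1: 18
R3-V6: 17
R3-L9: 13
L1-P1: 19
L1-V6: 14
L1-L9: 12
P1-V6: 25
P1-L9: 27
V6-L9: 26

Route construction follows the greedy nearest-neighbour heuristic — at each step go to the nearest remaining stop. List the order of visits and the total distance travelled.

Total distance 96 blocks via the nearest-neighbour route HQ → R3 → L9 → L1 → T4 → V6 → P1 → HQ.

From HQ: distances to unvisited — R3=5, V6=12, L1=17, L9=18, T4=22, P1=23. Nearest is R3 (5).
From R3: distances to unvisited — L9=13, V6=17, P1=18, L1=22, T4=27. Nearest is L9 (13).
From L9: distances to unvisited — L1=12, T4=17, V6=26, P1=27. Nearest is L1 (12).
From L1: distances to unvisited — T4=5, V6=14, P1=19. Nearest is T4 (5).
From T4: distances to unvisited — V6=13, P1=14. Nearest is V6 (13).
From V6: distances to unvisited — P1=25. Nearest is P1 (25).
Return P1→HQ: 23.
Total = 5 + 13 + 12 + 5 + 13 + 25 + 23 = 96.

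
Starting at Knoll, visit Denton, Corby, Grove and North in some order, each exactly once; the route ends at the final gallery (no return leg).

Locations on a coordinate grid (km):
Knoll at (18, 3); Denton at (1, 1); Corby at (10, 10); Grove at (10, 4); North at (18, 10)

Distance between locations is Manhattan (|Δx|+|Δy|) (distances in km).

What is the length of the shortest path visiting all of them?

There are 4! = 24 possible orderings.
Knoll→Denton→Corby→Grove→North: 19+18+6+14 = 57
Knoll→Denton→Corby→North→Grove: 19+18+8+14 = 59
Knoll→Denton→Grove→Corby→North: 19+12+6+8 = 45
Knoll→Denton→Grove→North→Corby: 19+12+14+8 = 53
Knoll→Denton→North→Corby→Grove: 19+26+8+6 = 59
Knoll→Denton→North→Grove→Corby: 19+26+14+6 = 65
Knoll→Corby→Denton→Grove→North: 15+18+12+14 = 59
Knoll→Corby→Denton→North→Grove: 15+18+26+14 = 73
Knoll→Corby→Grove→Denton→North: 15+6+12+26 = 59
Knoll→Corby→Grove→North→Denton: 15+6+14+26 = 61
Knoll→Corby→North→Denton→Grove: 15+8+26+12 = 61
Knoll→Corby→North→Grove→Denton: 15+8+14+12 = 49
Knoll→Grove→Denton→Corby→North: 9+12+18+8 = 47
Knoll→Grove→Denton→North→Corby: 9+12+26+8 = 55
… (10 more)
Knoll→North→Corby→Grove→Denton: 7+8+6+12 = 33  ← best
The minimum is 33.
One shortest path: Knoll → North → Corby → Grove → Denton.

33 km — the minimum one-way total.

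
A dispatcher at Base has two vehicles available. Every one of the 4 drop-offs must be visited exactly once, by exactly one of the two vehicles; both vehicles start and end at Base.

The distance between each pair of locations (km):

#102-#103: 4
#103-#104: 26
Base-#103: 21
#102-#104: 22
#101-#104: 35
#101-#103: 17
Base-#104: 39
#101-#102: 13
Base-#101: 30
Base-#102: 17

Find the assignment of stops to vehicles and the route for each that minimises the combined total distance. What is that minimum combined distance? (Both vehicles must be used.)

Try each way of splitting the stops between the two vehicles (each non-empty) and, for each split, find the best tour for each vehicle:
  {#101} + {#102, #103, #104}: 60 + 86 = 146
  {#102} + {#101, #103, #104}: 34 + 112 = 146
  {#101, #102} + {#103, #104}: 60 + 86 = 146
  {#103} + {#101, #102, #104}: 42 + 104 = 146
  {#101, #103} + {#102, #104}: 68 + 78 = 146
  {#102, #103} + {#101, #104}: 42 + 104 = 146
  … (7 splits in total)
Best: vehicle 1 Base → #101 → Base = 60; vehicle 2 Base → #102 → #103 → #104 → Base = 86; combined 146.

146 km — the smallest possible combined total.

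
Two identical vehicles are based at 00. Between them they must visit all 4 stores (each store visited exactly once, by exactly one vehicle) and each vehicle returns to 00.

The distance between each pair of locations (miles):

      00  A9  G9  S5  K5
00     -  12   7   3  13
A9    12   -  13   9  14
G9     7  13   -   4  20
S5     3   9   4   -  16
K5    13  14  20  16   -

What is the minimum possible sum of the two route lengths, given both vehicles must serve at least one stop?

Check every non-empty split of the stops between the two vehicles; for each half take its own optimal tour:
  {A9} + {G9, S5, K5}: 24 + 40 = 64
  {G9} + {A9, S5, K5}: 14 + 39 = 53
  {A9, G9} + {S5, K5}: 32 + 32 = 64
  {S5} + {A9, G9, K5}: 6 + 47 = 53
  {A9, S5} + {G9, K5}: 24 + 40 = 64
  {G9, S5} + {A9, K5}: 14 + 39 = 53
  … (7 splits in total)
Best: vehicle 1 00 → G9 → 00 = 14; vehicle 2 00 → S5 → A9 → K5 → 00 = 39; combined 53.

53 miles — the smallest possible combined total.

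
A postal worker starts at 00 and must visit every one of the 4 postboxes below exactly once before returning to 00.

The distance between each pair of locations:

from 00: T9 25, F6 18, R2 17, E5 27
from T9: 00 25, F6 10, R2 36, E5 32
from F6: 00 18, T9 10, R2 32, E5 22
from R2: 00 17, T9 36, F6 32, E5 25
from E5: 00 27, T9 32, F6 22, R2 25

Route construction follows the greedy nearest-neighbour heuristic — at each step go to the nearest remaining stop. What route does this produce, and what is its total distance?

Total distance 99 via the nearest-neighbour route 00 → R2 → E5 → F6 → T9 → 00.

From 00: distances to unvisited — R2=17, F6=18, T9=25, E5=27. Nearest is R2 (17).
From R2: distances to unvisited — E5=25, F6=32, T9=36. Nearest is E5 (25).
From E5: distances to unvisited — F6=22, T9=32. Nearest is F6 (22).
From F6: distances to unvisited — T9=10. Nearest is T9 (10).
Return T9→00: 25.
Total = 17 + 25 + 22 + 10 + 25 = 99.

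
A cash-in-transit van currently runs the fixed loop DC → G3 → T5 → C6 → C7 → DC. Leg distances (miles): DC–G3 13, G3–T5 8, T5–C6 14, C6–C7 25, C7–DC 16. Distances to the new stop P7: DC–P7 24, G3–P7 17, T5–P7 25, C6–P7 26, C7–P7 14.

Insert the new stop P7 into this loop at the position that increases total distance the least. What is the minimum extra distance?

Minimum extra distance: 15 miles, inserting P7 between C6 and C7.

Insertion cost between consecutive stops i–j is d(i,P7) + d(P7,j) − d(i,j):
  between DC and G3: 24 + 17 − 13 = 28
  between G3 and T5: 17 + 25 − 8 = 34
  between T5 and C6: 25 + 26 − 14 = 37
  between C6 and C7: 26 + 14 − 25 = 15
  between C7 and DC: 14 + 24 − 16 = 22
Cheapest insertion is between C6 and C7, adding 15.
New total = 76 + 15 = 91.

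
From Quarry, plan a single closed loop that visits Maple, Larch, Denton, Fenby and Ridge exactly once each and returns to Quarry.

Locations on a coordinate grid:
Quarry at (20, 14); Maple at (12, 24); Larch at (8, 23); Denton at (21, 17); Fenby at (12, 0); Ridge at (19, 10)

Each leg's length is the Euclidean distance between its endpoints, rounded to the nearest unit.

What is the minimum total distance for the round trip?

There are 60 distinct closed tours to check (reversals are equivalent).
Quarry-Maple-Larch-Denton-Fenby-Ridge-Quarry: 13+4+14+19+12+4 = 66
Quarry-Maple-Larch-Denton-Ridge-Fenby-Quarry: 13+4+14+7+12+16 = 66
Quarry-Maple-Larch-Fenby-Denton-Ridge-Quarry: 13+4+23+19+7+4 = 70
Quarry-Maple-Larch-Fenby-Ridge-Denton-Quarry: 13+4+23+12+7+3 = 62
Quarry-Maple-Larch-Ridge-Denton-Fenby-Quarry: 13+4+17+7+19+16 = 76
Quarry-Maple-Larch-Ridge-Fenby-Denton-Quarry: 13+4+17+12+19+3 = 68
Quarry-Maple-Denton-Larch-Fenby-Ridge-Quarry: 13+11+14+23+12+4 = 77
Quarry-Maple-Denton-Larch-Ridge-Fenby-Quarry: 13+11+14+17+12+16 = 83
Quarry-Maple-Denton-Fenby-Larch-Ridge-Quarry: 13+11+19+23+17+4 = 87
Quarry-Maple-Denton-Fenby-Ridge-Larch-Quarry: 13+11+19+12+17+15 = 87
Quarry-Maple-Denton-Ridge-Larch-Fenby-Quarry: 13+11+7+17+23+16 = 87
Quarry-Maple-Denton-Ridge-Fenby-Larch-Quarry: 13+11+7+12+23+15 = 81
Quarry-Maple-Fenby-Larch-Denton-Ridge-Quarry: 13+24+23+14+7+4 = 85
Quarry-Maple-Fenby-Larch-Ridge-Denton-Quarry: 13+24+23+17+7+3 = 87
… (46 more)
Quarry-Denton-Maple-Larch-Fenby-Ridge-Quarry: 3+11+4+23+12+4 = 57  ← best
The minimum is 57.
One optimal route: Quarry → Denton → Maple → Larch → Fenby → Ridge → Quarry (or its reverse).

Minimum total distance: 57.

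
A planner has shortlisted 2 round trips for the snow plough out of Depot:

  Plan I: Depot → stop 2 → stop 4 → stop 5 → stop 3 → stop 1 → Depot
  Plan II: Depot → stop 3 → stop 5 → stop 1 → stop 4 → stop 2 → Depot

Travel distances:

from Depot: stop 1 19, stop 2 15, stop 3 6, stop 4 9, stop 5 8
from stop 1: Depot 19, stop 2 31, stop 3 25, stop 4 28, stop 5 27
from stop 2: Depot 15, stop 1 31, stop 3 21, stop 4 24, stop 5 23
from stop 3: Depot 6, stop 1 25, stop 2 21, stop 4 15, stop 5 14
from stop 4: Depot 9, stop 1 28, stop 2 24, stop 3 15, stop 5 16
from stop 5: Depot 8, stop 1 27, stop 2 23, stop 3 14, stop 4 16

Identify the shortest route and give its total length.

Shortest is Plan I, total 113.

Plan I: 15 + 24 + 16 + 14 + 25 + 19 = 113
Plan II: 6 + 14 + 27 + 28 + 24 + 15 = 114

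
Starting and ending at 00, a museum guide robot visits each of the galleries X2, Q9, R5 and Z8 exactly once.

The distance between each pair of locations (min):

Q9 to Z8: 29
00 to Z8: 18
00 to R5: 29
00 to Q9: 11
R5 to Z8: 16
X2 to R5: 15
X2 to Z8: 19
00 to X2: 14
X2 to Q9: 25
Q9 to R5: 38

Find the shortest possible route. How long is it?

There are 12 distinct closed tours to check (reversals are equivalent).
00-X2-Q9-R5-Z8-00: 14+25+38+16+18 = 111
00-X2-Q9-Z8-R5-00: 14+25+29+16+29 = 113
00-X2-R5-Q9-Z8-00: 14+15+38+29+18 = 114
00-X2-R5-Z8-Q9-00: 14+15+16+29+11 = 85
00-X2-Z8-Q9-R5-00: 14+19+29+38+29 = 129
00-X2-Z8-R5-Q9-00: 14+19+16+38+11 = 98
00-Q9-X2-R5-Z8-00: 11+25+15+16+18 = 85
00-Q9-X2-Z8-R5-00: 11+25+19+16+29 = 100
00-Q9-R5-X2-Z8-00: 11+38+15+19+18 = 101
00-Q9-Z8-X2-R5-00: 11+29+19+15+29 = 103
00-R5-X2-Q9-Z8-00: 29+15+25+29+18 = 116
00-R5-Q9-X2-Z8-00: 29+38+25+19+18 = 129
The minimum is 85.
One optimal route: 00 → X2 → R5 → Z8 → Q9 → 00 (or its reverse).

Shortest round trip = 85 min.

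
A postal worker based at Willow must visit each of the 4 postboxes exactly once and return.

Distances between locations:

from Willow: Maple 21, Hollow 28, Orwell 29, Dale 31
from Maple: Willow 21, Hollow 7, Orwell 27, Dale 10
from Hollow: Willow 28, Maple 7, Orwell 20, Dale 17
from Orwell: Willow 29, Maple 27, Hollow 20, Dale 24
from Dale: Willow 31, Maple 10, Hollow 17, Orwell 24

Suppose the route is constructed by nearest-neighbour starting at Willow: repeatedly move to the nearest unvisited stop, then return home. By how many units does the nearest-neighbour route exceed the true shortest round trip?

From Willow: Maple=21, Hollow=28, Orwell=29, Dale=31 → choose Maple (21).
From Maple: Hollow=7, Dale=10, Orwell=27 → choose Hollow (7).
From Hollow: Dale=17, Orwell=20 → choose Dale (17).
From Dale: Orwell=24 → choose Orwell (24).
NN route Willow → Maple → Hollow → Dale → Orwell → Willow costs 98.
Optimal: Willow → Maple → Dale → Hollow → Orwell → Willow costs 97 (by enumerating all 12 distinct tours).
Excess = 98 − 97 = 1.

1 longer than the optimal tour.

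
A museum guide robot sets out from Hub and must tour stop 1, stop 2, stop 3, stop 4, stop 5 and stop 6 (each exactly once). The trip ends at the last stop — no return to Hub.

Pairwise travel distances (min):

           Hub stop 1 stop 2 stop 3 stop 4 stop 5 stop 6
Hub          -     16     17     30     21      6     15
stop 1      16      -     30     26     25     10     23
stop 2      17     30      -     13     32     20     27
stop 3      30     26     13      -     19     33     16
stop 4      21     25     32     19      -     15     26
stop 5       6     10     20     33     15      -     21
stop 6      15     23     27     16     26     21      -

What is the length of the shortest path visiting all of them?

Shortest open route: 94 min.

There are 6! = 720 possible orderings.
Hub→stop 1→stop 2→stop 3→stop 4→stop 5→stop 6: 16+30+13+19+15+21 = 114
Hub→stop 1→stop 2→stop 3→stop 4→stop 6→stop 5: 16+30+13+19+26+21 = 125
Hub→stop 1→stop 2→stop 3→stop 5→stop 4→stop 6: 16+30+13+33+15+26 = 133
Hub→stop 1→stop 2→stop 3→stop 5→stop 6→stop 4: 16+30+13+33+21+26 = 139
Hub→stop 1→stop 2→stop 3→stop 6→stop 4→stop 5: 16+30+13+16+26+15 = 116
Hub→stop 1→stop 2→stop 3→stop 6→stop 5→stop 4: 16+30+13+16+21+15 = 111
Hub→stop 1→stop 2→stop 4→stop 3→stop 5→stop 6: 16+30+32+19+33+21 = 151
Hub→stop 1→stop 2→stop 4→stop 3→stop 6→stop 5: 16+30+32+19+16+21 = 134
… (712 more)
Hub→stop 2→stop 3→stop 6→stop 1→stop 5→stop 4: 17+13+16+23+10+15 = 94  ← best
The minimum is 94.
One shortest path: Hub → stop 2 → stop 3 → stop 6 → stop 1 → stop 5 → stop 4.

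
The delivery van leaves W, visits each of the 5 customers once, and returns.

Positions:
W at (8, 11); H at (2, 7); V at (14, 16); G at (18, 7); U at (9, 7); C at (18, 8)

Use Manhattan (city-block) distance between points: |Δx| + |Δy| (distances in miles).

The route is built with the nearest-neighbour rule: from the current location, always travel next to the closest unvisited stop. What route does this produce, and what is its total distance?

Total distance 52 miles via the nearest-neighbour route W → U → H → G → C → V → W.

From W: distances to unvisited — U=5, H=10, V=11, C=13, G=14. Nearest is U (5).
From U: distances to unvisited — H=7, G=9, C=10, V=14. Nearest is H (7).
From H: distances to unvisited — G=16, C=17, V=21. Nearest is G (16).
From G: distances to unvisited — C=1, V=13. Nearest is C (1).
From C: distances to unvisited — V=12. Nearest is V (12).
Return V→W: 11.
Total = 5 + 7 + 16 + 1 + 12 + 11 = 52.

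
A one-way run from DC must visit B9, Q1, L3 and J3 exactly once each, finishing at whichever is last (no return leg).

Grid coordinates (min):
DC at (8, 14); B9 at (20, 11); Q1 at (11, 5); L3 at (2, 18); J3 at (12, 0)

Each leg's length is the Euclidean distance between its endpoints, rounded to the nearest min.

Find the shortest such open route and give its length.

Minimum one-way distance = 42 min.

There are 4! = 24 possible orderings.
DC→B9→Q1→L3→J3: 12+11+16+21 = 60
DC→B9→Q1→J3→L3: 12+11+5+21 = 49
DC→B9→L3→Q1→J3: 12+19+16+5 = 52
DC→B9→L3→J3→Q1: 12+19+21+5 = 57
DC→B9→J3→Q1→L3: 12+14+5+16 = 47
DC→B9→J3→L3→Q1: 12+14+21+16 = 63
DC→Q1→B9→L3→J3: 9+11+19+21 = 60
DC→Q1→B9→J3→L3: 9+11+14+21 = 55
DC→Q1→L3→B9→J3: 9+16+19+14 = 58
DC→Q1→L3→J3→B9: 9+16+21+14 = 60
DC→Q1→J3→B9→L3: 9+5+14+19 = 47
DC→Q1→J3→L3→B9: 9+5+21+19 = 54
DC→L3→B9→Q1→J3: 7+19+11+5 = 42
DC→L3→B9→J3→Q1: 7+19+14+5 = 45
… (10 more)
The minimum is 42.
One shortest path: DC → L3 → B9 → Q1 → J3.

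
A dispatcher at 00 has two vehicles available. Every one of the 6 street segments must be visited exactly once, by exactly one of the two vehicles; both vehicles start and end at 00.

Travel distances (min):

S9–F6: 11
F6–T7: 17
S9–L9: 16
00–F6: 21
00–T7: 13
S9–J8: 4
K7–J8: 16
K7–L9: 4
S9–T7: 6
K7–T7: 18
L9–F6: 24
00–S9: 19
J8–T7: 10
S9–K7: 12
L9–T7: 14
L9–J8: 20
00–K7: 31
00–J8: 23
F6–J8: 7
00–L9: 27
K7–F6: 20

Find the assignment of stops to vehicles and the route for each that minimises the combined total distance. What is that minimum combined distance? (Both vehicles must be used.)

101 min — the smallest possible combined total.

Try each way of splitting the stops between the two vehicles (each non-empty) and, for each split, find the best tour for each vehicle:
  {S9} + {K7, L9, F6, J8, T7}: 38 + 75 = 113
  {K7} + {S9, L9, F6, J8, T7}: 62 + 75 = 137
  {S9, K7} + {L9, F6, J8, T7}: 62 + 75 = 137
  {L9} + {S9, K7, F6, J8, T7}: 54 + 75 = 129
  {S9, L9} + {K7, F6, J8, T7}: 62 + 75 = 137
  {K7, L9} + {S9, F6, J8, T7}: 62 + 51 = 113
  … (31 splits in total)
  {S9, K7, L9, F6, J8} + {T7}: 75 + 26 = 101  ← best
Best: vehicle 1 00 → L9 → K7 → S9 → J8 → F6 → 00 = 75; vehicle 2 00 → T7 → 00 = 26; combined 101.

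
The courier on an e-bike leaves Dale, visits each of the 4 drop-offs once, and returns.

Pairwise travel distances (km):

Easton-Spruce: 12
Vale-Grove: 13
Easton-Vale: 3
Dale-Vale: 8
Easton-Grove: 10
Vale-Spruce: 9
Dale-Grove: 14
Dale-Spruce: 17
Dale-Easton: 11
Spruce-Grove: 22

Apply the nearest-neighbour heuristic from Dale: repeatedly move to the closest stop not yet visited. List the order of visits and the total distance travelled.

Total distance 60 km via the nearest-neighbour route Dale → Vale → Easton → Grove → Spruce → Dale.

Dale → [Vale:8 / Easton:11 / Grove:14 / Spruce:17] → Vale (8)
Vale → [Easton:3 / Spruce:9 / Grove:13] → Easton (3)
Easton → [Grove:10 / Spruce:12] → Grove (10)
Grove → [Spruce:22] → Spruce (22)
Return Spruce→Dale: 17.
Total = 8 + 3 + 10 + 22 + 17 = 60.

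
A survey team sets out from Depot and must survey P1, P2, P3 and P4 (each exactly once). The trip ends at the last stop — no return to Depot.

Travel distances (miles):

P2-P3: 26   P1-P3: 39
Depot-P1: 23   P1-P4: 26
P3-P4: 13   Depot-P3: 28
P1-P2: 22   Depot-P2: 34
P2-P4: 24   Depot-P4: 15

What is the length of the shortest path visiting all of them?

There are 4! = 24 possible orderings.
Depot → P1 → P2 → P3 → P4: 23+22+26+13 = 84
Depot → P1 → P2 → P4 → P3: 23+22+24+13 = 82
Depot → P1 → P3 → P2 → P4: 23+39+26+24 = 112
Depot → P1 → P3 → P4 → P2: 23+39+13+24 = 99
Depot → P1 → P4 → P2 → P3: 23+26+24+26 = 99
Depot → P1 → P4 → P3 → P2: 23+26+13+26 = 88
Depot → P2 → P1 → P3 → P4: 34+22+39+13 = 108
Depot → P2 → P1 → P4 → P3: 34+22+26+13 = 95
Depot → P2 → P3 → P1 → P4: 34+26+39+26 = 125
Depot → P2 → P3 → P4 → P1: 34+26+13+26 = 99
Depot → P2 → P4 → P1 → P3: 34+24+26+39 = 123
Depot → P2 → P4 → P3 → P1: 34+24+13+39 = 110
Depot → P3 → P1 → P2 → P4: 28+39+22+24 = 113
Depot → P3 → P1 → P4 → P2: 28+39+26+24 = 117
… (10 more)
Depot → P4 → P3 → P2 → P1: 15+13+26+22 = 76  ← best
The minimum is 76.
One shortest path: Depot → P4 → P3 → P2 → P1.

Minimum one-way distance = 76 miles.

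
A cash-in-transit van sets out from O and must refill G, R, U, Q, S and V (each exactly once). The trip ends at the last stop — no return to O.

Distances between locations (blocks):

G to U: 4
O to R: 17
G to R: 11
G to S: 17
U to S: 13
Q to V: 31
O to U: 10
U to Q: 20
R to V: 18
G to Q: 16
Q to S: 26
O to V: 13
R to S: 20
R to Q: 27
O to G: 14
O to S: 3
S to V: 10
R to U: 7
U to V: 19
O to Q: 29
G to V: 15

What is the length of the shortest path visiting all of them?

There are 6! = 720 possible orderings.
O→G→R→U→Q→S→V: 14+11+7+20+26+10 = 88
O→G→R→U→Q→V→S: 14+11+7+20+31+10 = 93
O→G→R→U→S→Q→V: 14+11+7+13+26+31 = 102
O→G→R→U→S→V→Q: 14+11+7+13+10+31 = 86
O→G→R→U→V→Q→S: 14+11+7+19+31+26 = 108
O→G→R→U→V→S→Q: 14+11+7+19+10+26 = 87
O→G→R→Q→U→S→V: 14+11+27+20+13+10 = 95
O→G→R→Q→U→V→S: 14+11+27+20+19+10 = 101
… (712 more)
O→S→V→R→U→G→Q: 3+10+18+7+4+16 = 58  ← best
The minimum is 58.
One shortest path: O → S → V → R → U → G → Q.

Shortest open route: 58 blocks.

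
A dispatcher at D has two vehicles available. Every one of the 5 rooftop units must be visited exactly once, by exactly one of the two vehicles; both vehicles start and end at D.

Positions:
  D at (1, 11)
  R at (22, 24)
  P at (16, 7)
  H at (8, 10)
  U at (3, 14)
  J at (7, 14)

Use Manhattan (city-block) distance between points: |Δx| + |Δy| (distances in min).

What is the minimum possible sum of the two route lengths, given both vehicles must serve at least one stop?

86 min — the smallest possible combined total.

Try each way of splitting the stops between the two vehicles (each non-empty) and, for each split, find the best tour for each vehicle:
  {R} + {P, H, U, J}: 68 + 44 = 112
  {P} + {R, H, U, J}: 38 + 70 = 108
  {R, P} + {H, U, J}: 76 + 22 = 98
  {H} + {R, P, U, J}: 16 + 76 = 92
  {R, H} + {P, U, J}: 70 + 44 = 114
  {P, H} + {R, U, J}: 38 + 68 = 106
  … (15 splits in total)
  {U} + {R, P, H, J}: 10 + 76 = 86  ← best
Best: vehicle 1 D → U → D = 10; vehicle 2 D → H → P → R → J → D = 76; combined 86.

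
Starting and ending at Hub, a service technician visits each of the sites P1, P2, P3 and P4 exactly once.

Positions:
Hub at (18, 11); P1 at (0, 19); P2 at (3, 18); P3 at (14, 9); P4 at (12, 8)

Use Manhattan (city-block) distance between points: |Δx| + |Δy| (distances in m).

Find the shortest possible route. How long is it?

Shortest round trip = 58 m.

There are 12 distinct closed tours to check (reversals are equivalent).
Hub-P1-P2-P3-P4-Hub: 26+4+20+3+9 = 62
Hub-P1-P2-P4-P3-Hub: 26+4+19+3+6 = 58
Hub-P1-P3-P2-P4-Hub: 26+24+20+19+9 = 98
Hub-P1-P3-P4-P2-Hub: 26+24+3+19+22 = 94
Hub-P1-P4-P2-P3-Hub: 26+23+19+20+6 = 94
Hub-P1-P4-P3-P2-Hub: 26+23+3+20+22 = 94
Hub-P2-P1-P3-P4-Hub: 22+4+24+3+9 = 62
Hub-P2-P1-P4-P3-Hub: 22+4+23+3+6 = 58
Hub-P2-P3-P1-P4-Hub: 22+20+24+23+9 = 98
Hub-P2-P4-P1-P3-Hub: 22+19+23+24+6 = 94
Hub-P3-P1-P2-P4-Hub: 6+24+4+19+9 = 62
Hub-P3-P2-P1-P4-Hub: 6+20+4+23+9 = 62
The minimum is 58.
One optimal route: Hub → P1 → P2 → P4 → P3 → Hub (or its reverse).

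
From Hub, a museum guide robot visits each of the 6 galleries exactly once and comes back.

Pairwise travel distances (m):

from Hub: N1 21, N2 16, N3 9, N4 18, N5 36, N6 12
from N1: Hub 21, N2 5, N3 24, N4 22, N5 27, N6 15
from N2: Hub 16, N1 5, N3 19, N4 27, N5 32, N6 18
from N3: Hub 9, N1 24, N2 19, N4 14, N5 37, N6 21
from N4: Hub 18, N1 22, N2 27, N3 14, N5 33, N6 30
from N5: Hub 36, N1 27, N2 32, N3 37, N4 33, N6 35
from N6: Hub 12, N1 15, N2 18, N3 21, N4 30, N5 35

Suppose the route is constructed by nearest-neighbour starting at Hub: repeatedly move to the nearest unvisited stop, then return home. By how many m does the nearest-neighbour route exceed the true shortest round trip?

From Hub: N3=9, N6=12, N2=16, N4=18, N1=21, N5=36 → choose N3 (9).
From N3: N4=14, N2=19, N6=21, N1=24, N5=37 → choose N4 (14).
From N4: N1=22, N2=27, N6=30, N5=33 → choose N1 (22).
From N1: N2=5, N6=15, N5=27 → choose N2 (5).
From N2: N6=18, N5=32 → choose N6 (18).
From N6: N5=35 → choose N5 (35).
NN route Hub → N3 → N4 → N1 → N2 → N6 → N5 → Hub costs 139.
Optimal: Hub → N3 → N4 → N5 → N1 → N2 → N6 → Hub costs 118 (by enumerating all 360 distinct tours).
Excess = 139 − 118 = 21.

21 m longer than the optimal tour.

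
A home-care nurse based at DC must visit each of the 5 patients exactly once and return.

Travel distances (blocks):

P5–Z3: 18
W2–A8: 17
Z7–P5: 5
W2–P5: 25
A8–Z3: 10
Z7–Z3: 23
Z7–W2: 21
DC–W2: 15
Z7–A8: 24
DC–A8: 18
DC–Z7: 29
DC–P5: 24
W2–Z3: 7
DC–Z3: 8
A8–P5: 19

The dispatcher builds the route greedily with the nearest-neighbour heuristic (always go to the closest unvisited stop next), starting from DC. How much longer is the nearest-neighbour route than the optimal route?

From DC: Z3=8, W2=15, A8=18, P5=24, Z7=29 → choose Z3 (8).
From Z3: W2=7, A8=10, P5=18, Z7=23 → choose W2 (7).
From W2: A8=17, Z7=21, P5=25 → choose A8 (17).
From A8: P5=19, Z7=24 → choose P5 (19).
From P5: Z7=5 → choose Z7 (5).
NN route DC → Z3 → W2 → A8 → P5 → Z7 → DC costs 85.
Optimal: DC → W2 → Z7 → P5 → A8 → Z3 → DC costs 78 (by enumerating all 60 distinct tours).
Excess = 85 − 78 = 7.

The nearest-neighbour route is 7 blocks longer than optimal.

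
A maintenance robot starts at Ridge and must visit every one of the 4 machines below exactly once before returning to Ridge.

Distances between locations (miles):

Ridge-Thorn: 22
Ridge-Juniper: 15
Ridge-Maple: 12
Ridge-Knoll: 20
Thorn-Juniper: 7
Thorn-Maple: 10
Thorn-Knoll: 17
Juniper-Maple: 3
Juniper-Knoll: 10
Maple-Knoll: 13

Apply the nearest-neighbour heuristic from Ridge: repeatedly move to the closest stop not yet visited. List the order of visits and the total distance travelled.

59 miles along Ridge → Maple → Juniper → Thorn → Knoll → Ridge.

Ridge → [Maple:12 / Juniper:15 / Knoll:20 / Thorn:22] → Maple (12)
Maple → [Juniper:3 / Thorn:10 / Knoll:13] → Juniper (3)
Juniper → [Thorn:7 / Knoll:10] → Thorn (7)
Thorn → [Knoll:17] → Knoll (17)
Return Knoll→Ridge: 20.
Total = 12 + 3 + 7 + 17 + 20 = 59.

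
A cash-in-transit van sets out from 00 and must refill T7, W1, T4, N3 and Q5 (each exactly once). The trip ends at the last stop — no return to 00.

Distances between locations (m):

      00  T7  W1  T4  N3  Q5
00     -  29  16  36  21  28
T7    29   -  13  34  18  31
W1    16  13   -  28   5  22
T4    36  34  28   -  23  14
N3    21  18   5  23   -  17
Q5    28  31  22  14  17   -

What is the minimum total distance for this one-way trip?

There are 5! = 120 possible orderings.
00 → T7 → W1 → T4 → N3 → Q5: 29+13+28+23+17 = 110
00 → T7 → W1 → T4 → Q5 → N3: 29+13+28+14+17 = 101
00 → T7 → W1 → N3 → T4 → Q5: 29+13+5+23+14 = 84
00 → T7 → W1 → N3 → Q5 → T4: 29+13+5+17+14 = 78
00 → T7 → W1 → Q5 → T4 → N3: 29+13+22+14+23 = 101
00 → T7 → W1 → Q5 → N3 → T4: 29+13+22+17+23 = 104
00 → T7 → T4 → W1 → N3 → Q5: 29+34+28+5+17 = 113
00 → T7 → T4 → W1 → Q5 → N3: 29+34+28+22+17 = 130
00 → T7 → T4 → N3 → W1 → Q5: 29+34+23+5+22 = 113
00 → T7 → T4 → N3 → Q5 → W1: 29+34+23+17+22 = 125
00 → T7 → T4 → Q5 → W1 → N3: 29+34+14+22+5 = 104
00 → T7 → T4 → Q5 → N3 → W1: 29+34+14+17+5 = 99
00 → T7 → N3 → W1 → T4 → Q5: 29+18+5+28+14 = 94
00 → T7 → N3 → W1 → Q5 → T4: 29+18+5+22+14 = 88
… (106 more)
The minimum is 78.
One shortest path: 00 → T7 → W1 → N3 → Q5 → T4.

Shortest open route: 78 m.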